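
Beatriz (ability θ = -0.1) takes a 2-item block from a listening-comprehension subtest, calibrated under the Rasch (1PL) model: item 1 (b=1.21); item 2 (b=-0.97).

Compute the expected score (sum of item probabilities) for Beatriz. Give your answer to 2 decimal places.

P(θ) = 1 / (1 + exp(−(θ − b)))
P_1 = 1/(1+e^{1.3100}) = 0.2125
P_2 = 1/(1+e^{-0.8700}) = 0.7047
E[score] = 0.2125 + 0.7047 = 0.9172

0.92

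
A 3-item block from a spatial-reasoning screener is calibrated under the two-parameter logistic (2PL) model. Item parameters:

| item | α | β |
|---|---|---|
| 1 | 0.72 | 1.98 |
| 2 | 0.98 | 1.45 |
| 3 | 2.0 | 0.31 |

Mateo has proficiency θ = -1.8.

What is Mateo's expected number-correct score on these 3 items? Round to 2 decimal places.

0.12

P(θ) = 1 / (1 + exp(−α(θ − β)))
P_1 = 1/(1+e^{2.7216}) = 0.0617
P_2 = 1/(1+e^{3.1850}) = 0.0397
P_3 = 1/(1+e^{4.2200}) = 0.0145
E[score] = 0.0617 + 0.0397 + 0.0145 = 0.1159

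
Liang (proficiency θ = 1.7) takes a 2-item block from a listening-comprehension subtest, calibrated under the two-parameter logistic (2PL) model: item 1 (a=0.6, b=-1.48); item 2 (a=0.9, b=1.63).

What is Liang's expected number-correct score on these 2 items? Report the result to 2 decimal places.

P(θ) = 1 / (1 + exp(−a(θ − b)))
P_1 = 1/(1+e^{-1.9080}) = 0.8708
P_2 = 1/(1+e^{-0.0630}) = 0.5157
E[score] = 0.8708 + 0.5157 = 1.3865

1.39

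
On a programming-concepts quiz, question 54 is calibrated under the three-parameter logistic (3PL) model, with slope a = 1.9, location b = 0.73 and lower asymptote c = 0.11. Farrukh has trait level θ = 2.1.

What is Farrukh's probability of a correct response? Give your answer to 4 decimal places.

P(θ) = c + (1 − c) · 1 / (1 + exp(−a(θ − b)))
Exponent: 1.9 × (2.1 − 0.73) = 2.6030
1/(1 + e^{-2.6030}) = 0.9311
P = 0.11 + 0.89 × 0.9311 = 0.9386

0.9386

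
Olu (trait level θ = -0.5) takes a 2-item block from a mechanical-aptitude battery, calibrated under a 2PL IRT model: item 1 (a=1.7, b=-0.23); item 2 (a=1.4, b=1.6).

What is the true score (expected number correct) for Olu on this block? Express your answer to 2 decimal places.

P(θ) = 1 / (1 + exp(−a(θ − b)))
P_1 = 1/(1+e^{0.4590}) = 0.3872
P_2 = 1/(1+e^{2.9400}) = 0.0502
E[score] = 0.3872 + 0.0502 = 0.4374

0.44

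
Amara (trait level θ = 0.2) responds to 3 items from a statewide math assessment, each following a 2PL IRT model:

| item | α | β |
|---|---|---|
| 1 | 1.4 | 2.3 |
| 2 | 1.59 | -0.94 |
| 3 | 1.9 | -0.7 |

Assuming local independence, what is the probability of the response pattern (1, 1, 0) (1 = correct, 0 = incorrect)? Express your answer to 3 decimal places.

P(θ) = 1 / (1 + exp(−α(θ − β)))
P_1 = 1/(1+e^{2.9400}) = 0.0502
P_2 = 1/(1+e^{-1.8126}) = 0.8597
P_3 = 1/(1+e^{-1.7100}) = 0.8468
L = P_1 × P_2 × (1−P_3) = 0.0502 × 0.8597 × 0.1532 = 0.00661

0.007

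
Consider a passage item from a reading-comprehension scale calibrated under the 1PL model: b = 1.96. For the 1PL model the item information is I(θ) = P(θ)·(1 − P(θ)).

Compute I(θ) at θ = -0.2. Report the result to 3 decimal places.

0.093

P = 1/(1+e^{2.1600}) = 0.1034
P(1−P) = 0.1034 × 0.8966 = 0.0927
I = P(1−P) = 0.09271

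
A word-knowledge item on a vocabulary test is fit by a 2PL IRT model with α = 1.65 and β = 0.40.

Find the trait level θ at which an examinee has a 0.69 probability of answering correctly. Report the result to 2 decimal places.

0.88

P(θ) = 1 / (1 + exp(−α(θ − β)))
logit = ln(0.6900/0.3100) = 0.8001
θ = β + logit/(α) = 0.40 + 0.8001/1.6500 = 0.8849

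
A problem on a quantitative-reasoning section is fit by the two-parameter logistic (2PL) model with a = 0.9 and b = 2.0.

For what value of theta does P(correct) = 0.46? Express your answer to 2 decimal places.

P(theta) = 1 / (1 + exp(−a(theta − b)))
logit = ln(0.4600/0.5400) = -0.1603
theta = b + logit/(a) = 2.0 + (-0.1603)/0.9000 = 1.8218

1.82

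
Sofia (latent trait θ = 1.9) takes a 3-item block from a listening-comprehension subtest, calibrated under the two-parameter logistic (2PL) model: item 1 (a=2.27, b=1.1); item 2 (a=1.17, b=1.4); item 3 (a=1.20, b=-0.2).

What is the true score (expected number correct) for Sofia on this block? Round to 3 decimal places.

P(θ) = 1 / (1 + exp(−a(θ − b)))
P_1 = 1/(1+e^{-1.8160}) = 0.8601
P_2 = 1/(1+e^{-0.5850}) = 0.6422
P_3 = 1/(1+e^{-2.5200}) = 0.9255
E[score] = 0.8601 + 0.6422 + 0.9255 = 2.4278

2.428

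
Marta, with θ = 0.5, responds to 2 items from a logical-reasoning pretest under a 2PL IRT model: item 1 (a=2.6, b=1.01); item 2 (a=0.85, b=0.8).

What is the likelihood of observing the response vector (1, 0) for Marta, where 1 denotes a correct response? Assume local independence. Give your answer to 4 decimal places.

P(θ) = 1 / (1 + exp(−a(θ − b)))
P_1 = 1/(1+e^{1.3260}) = 0.2098
P_2 = 1/(1+e^{0.2550}) = 0.4366
L = P_1 × (1−P_2) = 0.2098 × 0.5634 = 0.11822

0.1182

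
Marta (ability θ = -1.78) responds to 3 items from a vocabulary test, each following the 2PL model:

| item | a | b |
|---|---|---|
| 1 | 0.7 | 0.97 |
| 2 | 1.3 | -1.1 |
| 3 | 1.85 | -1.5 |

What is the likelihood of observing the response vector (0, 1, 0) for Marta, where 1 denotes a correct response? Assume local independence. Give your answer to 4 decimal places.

0.1599

P(θ) = 1 / (1 + exp(−a(θ − b)))
P_1 = 1/(1+e^{1.9250}) = 0.1273
P_2 = 1/(1+e^{0.8840}) = 0.2923
P_3 = 1/(1+e^{0.5180}) = 0.3733
L = (1−P_1) × P_2 × (1−P_3) = 0.8727 × 0.2923 × 0.6267 = 0.15989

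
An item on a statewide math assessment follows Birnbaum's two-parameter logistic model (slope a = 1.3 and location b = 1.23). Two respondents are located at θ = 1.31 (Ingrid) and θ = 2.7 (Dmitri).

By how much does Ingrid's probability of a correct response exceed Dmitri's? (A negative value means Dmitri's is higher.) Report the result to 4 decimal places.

-0.3452

P(θ) = 1 / (1 + exp(−a(θ − b)))
P(Ingrid) = 0.5260  [exponent 0.1040]
P(Dmitri) = 0.8711  [exponent 1.9110]
Difference = 0.5260 − 0.8711 = -0.3452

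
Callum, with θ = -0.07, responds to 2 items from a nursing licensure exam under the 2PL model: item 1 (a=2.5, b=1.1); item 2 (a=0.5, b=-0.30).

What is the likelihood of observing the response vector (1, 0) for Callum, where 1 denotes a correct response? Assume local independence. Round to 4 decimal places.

P(θ) = 1 / (1 + exp(−a(θ − b)))
P_1 = 1/(1+e^{2.9250}) = 0.0509
P_2 = 1/(1+e^{-0.1150}) = 0.5287
L = P_1 × (1−P_2) = 0.0509 × 0.4713 = 0.02400

0.0240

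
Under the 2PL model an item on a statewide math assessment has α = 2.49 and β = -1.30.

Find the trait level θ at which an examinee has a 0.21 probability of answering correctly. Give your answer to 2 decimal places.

-1.83

P(θ) = 1 / (1 + exp(−α(θ − β)))
logit = ln(0.2100/0.7900) = -1.3249
θ = β + logit/(α) = -1.30 + (-1.3249)/2.4900 = -1.8321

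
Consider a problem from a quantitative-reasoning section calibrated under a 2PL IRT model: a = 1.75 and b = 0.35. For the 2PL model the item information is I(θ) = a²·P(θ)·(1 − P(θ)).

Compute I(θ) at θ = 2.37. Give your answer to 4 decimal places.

0.0843

P = 1/(1+e^{-3.5350}) = 0.9717
P(1−P) = 0.9717 × 0.0283 = 0.0275
I = a² × P(1−P) = 1.75² × 0.0275 = 0.08431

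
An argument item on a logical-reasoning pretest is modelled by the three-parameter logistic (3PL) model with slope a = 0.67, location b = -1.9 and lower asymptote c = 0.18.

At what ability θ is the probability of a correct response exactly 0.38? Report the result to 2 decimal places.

P(θ) = c + (1 − c) · 1 / (1 + exp(−a(θ − b)))
Remove guessing floor: (0.38 − 0.18)/(1 − 0.18) = 0.2439
logit = ln(0.2439/0.7561) = -1.1314
θ = b + logit/(a) = -1.9 + (-1.1314)/0.6700 = -3.5887

-3.59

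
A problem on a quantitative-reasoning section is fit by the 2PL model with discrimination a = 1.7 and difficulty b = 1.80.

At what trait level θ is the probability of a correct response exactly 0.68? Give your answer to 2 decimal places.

P(θ) = 1 / (1 + exp(−a(θ − b)))
logit = ln(0.6800/0.3200) = 0.7538
θ = b + logit/(a) = 1.80 + 0.7538/1.7000 = 2.2434

2.24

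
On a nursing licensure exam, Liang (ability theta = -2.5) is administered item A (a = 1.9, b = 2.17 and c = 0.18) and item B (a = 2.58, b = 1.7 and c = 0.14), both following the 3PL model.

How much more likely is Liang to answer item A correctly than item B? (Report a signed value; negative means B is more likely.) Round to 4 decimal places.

0.0401

P(theta) = c + (1 − c) · 1 / (1 + exp(−a(theta − b)))
P_A = 0.1801
P_B = 0.1400
P_A − P_B = 0.0401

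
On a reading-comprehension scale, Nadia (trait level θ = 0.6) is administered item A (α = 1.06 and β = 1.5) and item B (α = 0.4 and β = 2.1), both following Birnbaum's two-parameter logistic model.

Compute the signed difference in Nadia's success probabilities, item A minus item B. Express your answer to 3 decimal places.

P(θ) = 1 / (1 + exp(−α(θ − β)))
P_A = 0.2781
P_B = 0.3543
P_A − P_B = -0.0763

-0.076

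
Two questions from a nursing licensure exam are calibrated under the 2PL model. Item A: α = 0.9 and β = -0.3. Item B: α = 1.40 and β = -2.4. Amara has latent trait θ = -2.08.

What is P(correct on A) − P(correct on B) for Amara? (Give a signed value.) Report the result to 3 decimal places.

P(θ) = 1 / (1 + exp(−α(θ − β)))
P_A = 0.1677
P_B = 0.6102
P_A − P_B = -0.4425

-0.442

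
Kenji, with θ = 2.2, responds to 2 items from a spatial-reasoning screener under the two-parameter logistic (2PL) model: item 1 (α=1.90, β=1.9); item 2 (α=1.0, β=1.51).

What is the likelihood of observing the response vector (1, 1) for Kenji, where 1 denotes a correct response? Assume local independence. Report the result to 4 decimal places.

P(θ) = 1 / (1 + exp(−α(θ − β)))
P_1 = 1/(1+e^{-0.5700}) = 0.6388
P_2 = 1/(1+e^{-0.6900}) = 0.6660
L = P_1 × P_2 = 0.6388 × 0.6660 = 0.42540

0.4254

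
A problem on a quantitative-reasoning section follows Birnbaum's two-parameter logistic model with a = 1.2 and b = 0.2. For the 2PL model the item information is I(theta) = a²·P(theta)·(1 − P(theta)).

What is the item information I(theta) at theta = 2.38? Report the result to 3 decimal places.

P = 1/(1+e^{-2.6160}) = 0.9319
P(1−P) = 0.9319 × 0.0681 = 0.0635
I = a² × P(1−P) = 1.2² × 0.0635 = 0.09141

0.091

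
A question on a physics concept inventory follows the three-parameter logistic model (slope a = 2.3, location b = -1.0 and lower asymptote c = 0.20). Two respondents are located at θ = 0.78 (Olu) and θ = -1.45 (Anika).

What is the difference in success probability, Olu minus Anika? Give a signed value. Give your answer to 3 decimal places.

0.577

P(θ) = c + (1 − c) · 1 / (1 + exp(−a(θ − b)))
P(Olu) = 0.9869  [exponent 4.0940]
P(Anika) = 0.4097  [exponent -1.0350]
Difference = 0.9869 − 0.4097 = 0.5772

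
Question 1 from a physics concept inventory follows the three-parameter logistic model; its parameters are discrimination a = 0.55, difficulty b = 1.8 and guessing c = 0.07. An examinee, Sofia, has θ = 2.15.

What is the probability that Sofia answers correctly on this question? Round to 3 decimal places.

0.580

P(θ) = c + (1 − c) · 1 / (1 + exp(−a(θ − b)))
Exponent: 0.55 × (2.15 − 1.8) = 0.1925
1/(1 + e^{-0.1925}) = 0.5480
P = 0.07 + 0.93 × 0.5480 = 0.5796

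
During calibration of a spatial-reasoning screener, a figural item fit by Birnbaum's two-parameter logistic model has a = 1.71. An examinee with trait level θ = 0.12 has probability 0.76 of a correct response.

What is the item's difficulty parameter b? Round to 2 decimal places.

P(θ) = 1 / (1 + exp(−a(θ − b)))
logit(0.76) = ln(0.76/0.24) = 1.1527
b = θ − logit/(a) = 0.12 − 1.1527/1.7100 = -0.5541

-0.55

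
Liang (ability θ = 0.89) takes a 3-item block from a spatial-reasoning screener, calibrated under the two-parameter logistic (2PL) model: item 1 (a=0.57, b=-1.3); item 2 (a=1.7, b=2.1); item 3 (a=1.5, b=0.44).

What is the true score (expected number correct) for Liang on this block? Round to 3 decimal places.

1.553

P(θ) = 1 / (1 + exp(−a(θ − b)))
P_1 = 1/(1+e^{-1.2483}) = 0.7770
P_2 = 1/(1+e^{2.0570}) = 0.1133
P_3 = 1/(1+e^{-0.6750}) = 0.6626
E[score] = 0.7770 + 0.1133 + 0.6626 = 1.5530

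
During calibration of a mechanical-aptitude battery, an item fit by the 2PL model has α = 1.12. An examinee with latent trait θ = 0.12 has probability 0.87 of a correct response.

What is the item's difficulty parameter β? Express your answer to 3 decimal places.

-1.577

P(θ) = 1 / (1 + exp(−α(θ − β)))
logit(0.87) = ln(0.87/0.13) = 1.9010
β = θ − logit/(α) = 0.12 − 1.9010/1.1200 = -1.5773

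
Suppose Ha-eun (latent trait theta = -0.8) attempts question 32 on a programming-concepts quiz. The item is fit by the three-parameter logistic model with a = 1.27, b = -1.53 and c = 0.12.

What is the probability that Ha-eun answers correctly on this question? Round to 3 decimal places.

0.751

P(theta) = c + (1 − c) · 1 / (1 + exp(−a(theta − b)))
Exponent: 1.27 × (-0.8 − (-1.53)) = 0.9271
1/(1 + e^{-0.9271}) = 0.7165
P = 0.12 + 0.88 × 0.7165 = 0.7505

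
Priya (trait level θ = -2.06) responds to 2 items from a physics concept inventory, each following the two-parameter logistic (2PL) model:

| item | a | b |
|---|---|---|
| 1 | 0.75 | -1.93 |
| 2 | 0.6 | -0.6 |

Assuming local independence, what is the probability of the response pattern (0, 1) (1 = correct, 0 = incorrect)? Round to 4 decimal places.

P(θ) = 1 / (1 + exp(−a(θ − b)))
P_1 = 1/(1+e^{0.0975}) = 0.4756
P_2 = 1/(1+e^{0.8760}) = 0.2940
L = (1−P_1) × P_2 = 0.5244 × 0.2940 = 0.15416

0.1542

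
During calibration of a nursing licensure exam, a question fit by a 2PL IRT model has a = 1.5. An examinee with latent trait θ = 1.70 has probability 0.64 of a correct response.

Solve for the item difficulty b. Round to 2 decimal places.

1.32

P(θ) = 1 / (1 + exp(−a(θ − b)))
logit(0.64) = ln(0.64/0.36) = 0.5754
b = θ − logit/(a) = 1.70 − 0.5754/1.5000 = 1.3164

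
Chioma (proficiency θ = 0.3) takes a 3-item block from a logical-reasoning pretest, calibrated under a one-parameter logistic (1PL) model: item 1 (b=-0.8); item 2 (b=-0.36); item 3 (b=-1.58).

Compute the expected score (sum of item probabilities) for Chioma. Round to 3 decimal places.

2.277

P(θ) = 1 / (1 + exp(−(θ − b)))
P_1 = 1/(1+e^{-1.1000}) = 0.7503
P_2 = 1/(1+e^{-0.6600}) = 0.6593
P_3 = 1/(1+e^{-1.8800}) = 0.8676
E[score] = 0.7503 + 0.6593 + 0.8676 = 2.2771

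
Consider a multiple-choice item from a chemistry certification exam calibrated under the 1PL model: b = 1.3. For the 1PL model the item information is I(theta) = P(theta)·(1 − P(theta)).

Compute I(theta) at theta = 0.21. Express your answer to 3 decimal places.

0.188

P = 1/(1+e^{1.0900}) = 0.2516
P(1−P) = 0.2516 × 0.7484 = 0.1883
I = P(1−P) = 0.18831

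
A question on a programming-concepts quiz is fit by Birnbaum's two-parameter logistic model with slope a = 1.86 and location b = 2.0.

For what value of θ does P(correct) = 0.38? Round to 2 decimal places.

P(θ) = 1 / (1 + exp(−a(θ − b)))
logit = ln(0.3800/0.6200) = -0.4895
θ = b + logit/(a) = 2.0 + (-0.4895)/1.8600 = 1.7368

1.74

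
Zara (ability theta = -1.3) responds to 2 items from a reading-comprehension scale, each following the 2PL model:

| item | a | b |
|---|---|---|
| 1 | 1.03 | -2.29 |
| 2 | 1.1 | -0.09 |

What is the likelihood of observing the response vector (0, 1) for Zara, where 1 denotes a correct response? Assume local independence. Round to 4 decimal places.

P(theta) = 1 / (1 + exp(−a(theta − b)))
P_1 = 1/(1+e^{-1.0197}) = 0.7349
P_2 = 1/(1+e^{1.3310}) = 0.2090
L = (1−P_1) × P_2 = 0.2651 × 0.2090 = 0.05540

0.0554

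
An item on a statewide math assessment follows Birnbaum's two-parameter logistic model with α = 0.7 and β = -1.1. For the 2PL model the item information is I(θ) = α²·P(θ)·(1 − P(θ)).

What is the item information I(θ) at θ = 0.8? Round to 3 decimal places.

0.081

P = 1/(1+e^{-1.3300}) = 0.7908
P(1−P) = 0.7908 × 0.2092 = 0.1654
I = α² × P(1−P) = 0.7² × 0.1654 = 0.08105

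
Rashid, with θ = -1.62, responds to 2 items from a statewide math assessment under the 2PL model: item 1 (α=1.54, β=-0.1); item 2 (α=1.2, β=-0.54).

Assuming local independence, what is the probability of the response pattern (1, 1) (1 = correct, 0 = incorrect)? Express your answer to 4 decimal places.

P(θ) = 1 / (1 + exp(−α(θ − β)))
P_1 = 1/(1+e^{2.3408}) = 0.0878
P_2 = 1/(1+e^{1.2960}) = 0.2148
L = P_1 × P_2 = 0.0878 × 0.2148 = 0.01886

0.0189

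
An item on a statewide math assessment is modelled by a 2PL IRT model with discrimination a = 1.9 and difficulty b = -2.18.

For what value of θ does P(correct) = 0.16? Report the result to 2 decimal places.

P(θ) = 1 / (1 + exp(−a(θ − b)))
logit = ln(0.1600/0.8400) = -1.6582
θ = b + logit/(a) = -2.18 + (-1.6582)/1.9000 = -3.0528

-3.05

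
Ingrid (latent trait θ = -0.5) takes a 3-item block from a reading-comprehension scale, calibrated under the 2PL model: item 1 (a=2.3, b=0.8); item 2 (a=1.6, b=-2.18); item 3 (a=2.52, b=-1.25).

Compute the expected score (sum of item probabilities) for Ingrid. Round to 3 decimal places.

1.853

P(θ) = 1 / (1 + exp(−a(θ − b)))
P_1 = 1/(1+e^{2.9900}) = 0.0479
P_2 = 1/(1+e^{-2.6880}) = 0.9363
P_3 = 1/(1+e^{-1.8900}) = 0.8688
E[score] = 0.0479 + 0.9363 + 0.8688 = 1.8530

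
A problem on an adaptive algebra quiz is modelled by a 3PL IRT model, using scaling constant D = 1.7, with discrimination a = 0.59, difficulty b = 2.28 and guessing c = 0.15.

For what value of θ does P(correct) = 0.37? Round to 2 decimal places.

1.23

P(θ) = c + (1 − c) · 1 / (1 + exp(−D·a(θ − b)))
Remove guessing floor: (0.37 − 0.15)/(1 − 0.15) = 0.2588
logit = ln(0.2588/0.7412) = -1.0521
θ = b + logit/(1.7·a) = 2.28 + (-1.0521)/1.0030 = 1.2311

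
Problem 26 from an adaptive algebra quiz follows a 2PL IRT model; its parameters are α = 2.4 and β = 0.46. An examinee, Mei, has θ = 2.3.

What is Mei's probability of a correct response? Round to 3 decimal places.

0.988

P(θ) = 1 / (1 + exp(−α(θ − β)))
Exponent: 2.4 × (2.3 − 0.46) = 4.4160
1/(1 + e^{-4.4160}) = 0.9881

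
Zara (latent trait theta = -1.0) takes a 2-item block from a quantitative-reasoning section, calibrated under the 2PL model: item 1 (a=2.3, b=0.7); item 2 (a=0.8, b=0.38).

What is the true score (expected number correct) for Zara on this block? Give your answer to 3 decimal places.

P(theta) = 1 / (1 + exp(−a(theta − b)))
P_1 = 1/(1+e^{3.9100}) = 0.0196
P_2 = 1/(1+e^{1.1040}) = 0.2490
E[score] = 0.0196 + 0.2490 = 0.2686

0.269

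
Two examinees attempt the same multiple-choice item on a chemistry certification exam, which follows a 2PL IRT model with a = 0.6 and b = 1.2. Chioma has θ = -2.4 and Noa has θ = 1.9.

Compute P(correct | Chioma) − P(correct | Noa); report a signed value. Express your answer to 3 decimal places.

P(θ) = 1 / (1 + exp(−a(θ − b)))
P(Chioma) = 0.1034  [exponent -2.1600]
P(Noa) = 0.6035  [exponent 0.4200]
Difference = 0.1034 − 0.6035 = -0.5001

-0.500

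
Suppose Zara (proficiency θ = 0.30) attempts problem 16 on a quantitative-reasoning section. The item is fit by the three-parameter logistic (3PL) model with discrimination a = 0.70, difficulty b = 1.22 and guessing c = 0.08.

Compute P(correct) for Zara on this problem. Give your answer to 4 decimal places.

0.3968

P(θ) = c + (1 − c) · 1 / (1 + exp(−a(θ − b)))
Exponent: 0.70 × (0.30 − 1.22) = -0.6440
1/(1 + e^{0.6440}) = 0.3443
P = 0.08 + 0.92 × 0.3443 = 0.3968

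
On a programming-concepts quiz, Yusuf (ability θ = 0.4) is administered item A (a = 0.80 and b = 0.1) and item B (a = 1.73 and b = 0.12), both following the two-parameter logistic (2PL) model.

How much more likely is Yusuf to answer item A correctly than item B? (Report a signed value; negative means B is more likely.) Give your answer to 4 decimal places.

P(θ) = 1 / (1 + exp(−a(θ − b)))
P_A = 0.5597
P_B = 0.6188
P_A − P_B = -0.0591

-0.0591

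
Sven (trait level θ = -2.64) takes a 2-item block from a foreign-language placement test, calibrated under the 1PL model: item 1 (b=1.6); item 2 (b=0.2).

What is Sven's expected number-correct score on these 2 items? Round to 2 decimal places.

P(θ) = 1 / (1 + exp(−(θ − b)))
P_1 = 1/(1+e^{4.2400}) = 0.0142
P_2 = 1/(1+e^{2.8400}) = 0.0552
E[score] = 0.0142 + 0.0552 = 0.0694

0.07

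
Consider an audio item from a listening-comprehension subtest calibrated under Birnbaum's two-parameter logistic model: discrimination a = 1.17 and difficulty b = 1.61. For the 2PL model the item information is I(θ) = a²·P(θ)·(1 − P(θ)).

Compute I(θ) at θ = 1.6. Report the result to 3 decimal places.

0.342

P = 1/(1+e^{0.0117}) = 0.4971
P(1−P) = 0.4971 × 0.5029 = 0.2500
I = a² × P(1−P) = 1.17² × 0.2500 = 0.34221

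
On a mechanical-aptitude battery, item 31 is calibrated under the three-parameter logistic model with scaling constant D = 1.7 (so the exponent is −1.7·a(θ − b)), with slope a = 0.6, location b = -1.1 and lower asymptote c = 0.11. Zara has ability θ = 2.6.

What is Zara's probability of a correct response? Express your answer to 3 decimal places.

0.980

P(θ) = c + (1 − c) · 1 / (1 + exp(−D·a(θ − b)))
Exponent: 1.7 × 0.6 × (2.6 − (-1.1)) = 3.7740
1/(1 + e^{-3.7740}) = 0.9776
P = 0.11 + 0.89 × 0.9776 = 0.9800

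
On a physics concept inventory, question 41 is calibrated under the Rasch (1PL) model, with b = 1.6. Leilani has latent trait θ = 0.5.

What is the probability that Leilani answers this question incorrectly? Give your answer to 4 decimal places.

P(θ) = 1 / (1 + exp(−(θ − b)))
Exponent: (0.5 − 1.6) = -1.1000
1/(1 + e^{1.1000}) = 0.2497
P = 0.2497
P(incorrect) = 1 − 0.2497 = 0.7503

0.7503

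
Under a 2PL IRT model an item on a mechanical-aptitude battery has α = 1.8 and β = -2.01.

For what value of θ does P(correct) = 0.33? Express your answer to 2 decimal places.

P(θ) = 1 / (1 + exp(−α(θ − β)))
logit = ln(0.3300/0.6700) = -0.7082
θ = β + logit/(α) = -2.01 + (-0.7082)/1.8000 = -2.4034

-2.40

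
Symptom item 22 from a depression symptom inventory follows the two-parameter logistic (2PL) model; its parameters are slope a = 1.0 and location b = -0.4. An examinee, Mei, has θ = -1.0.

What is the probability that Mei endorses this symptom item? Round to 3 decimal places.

0.354

P(θ) = 1 / (1 + exp(−a(θ − b)))
Exponent: 1.0 × (-1.0 − (-0.4)) = -0.6000
1/(1 + e^{0.6000}) = 0.3543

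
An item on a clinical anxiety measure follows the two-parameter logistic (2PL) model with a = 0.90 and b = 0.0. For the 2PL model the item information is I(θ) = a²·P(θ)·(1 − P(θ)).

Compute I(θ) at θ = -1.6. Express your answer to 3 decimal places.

0.125

P = 1/(1+e^{1.4400}) = 0.1915
P(1−P) = 0.1915 × 0.8085 = 0.1549
I = a² × P(1−P) = 0.90² × 0.1549 = 0.12543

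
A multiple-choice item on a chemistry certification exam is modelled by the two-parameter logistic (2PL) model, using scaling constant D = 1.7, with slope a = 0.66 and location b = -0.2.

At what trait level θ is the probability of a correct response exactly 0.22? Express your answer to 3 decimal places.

P(θ) = 1 / (1 + exp(−D·a(θ − b)))
logit = ln(0.2200/0.7800) = -1.2657
θ = b + logit/(1.7·a) = -0.2 + (-1.2657)/1.1220 = -1.3280

-1.328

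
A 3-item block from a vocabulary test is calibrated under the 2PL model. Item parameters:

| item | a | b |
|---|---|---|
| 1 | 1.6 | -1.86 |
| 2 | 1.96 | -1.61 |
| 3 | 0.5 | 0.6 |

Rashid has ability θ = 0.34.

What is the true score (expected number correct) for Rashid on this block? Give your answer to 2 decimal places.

P(θ) = 1 / (1 + exp(−a(θ − b)))
P_1 = 1/(1+e^{-3.5200}) = 0.9713
P_2 = 1/(1+e^{-3.8220}) = 0.9786
P_3 = 1/(1+e^{0.1300}) = 0.4675
E[score] = 0.9713 + 0.9786 + 0.4675 = 2.4174

2.42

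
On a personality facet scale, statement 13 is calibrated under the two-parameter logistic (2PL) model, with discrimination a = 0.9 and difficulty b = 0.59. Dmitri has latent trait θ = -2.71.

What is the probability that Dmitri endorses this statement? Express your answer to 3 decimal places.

P(θ) = 1 / (1 + exp(−a(θ − b)))
Exponent: 0.9 × (-2.71 − 0.59) = -2.9700
1/(1 + e^{2.9700}) = 0.0488

0.049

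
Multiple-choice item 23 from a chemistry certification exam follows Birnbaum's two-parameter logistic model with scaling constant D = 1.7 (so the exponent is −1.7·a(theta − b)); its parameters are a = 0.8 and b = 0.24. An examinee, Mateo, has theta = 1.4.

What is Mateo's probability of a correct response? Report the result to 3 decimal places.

P(theta) = 1 / (1 + exp(−D·a(theta − b)))
Exponent: 1.7 × 0.8 × (1.4 − 0.24) = 1.5776
1/(1 + e^{-1.5776}) = 0.8289
P = 0.8289

0.829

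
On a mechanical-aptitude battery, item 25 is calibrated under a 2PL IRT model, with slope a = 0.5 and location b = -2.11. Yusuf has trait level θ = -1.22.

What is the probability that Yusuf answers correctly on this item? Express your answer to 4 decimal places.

P(θ) = 1 / (1 + exp(−a(θ − b)))
Exponent: 0.5 × (-1.22 − (-2.11)) = 0.4450
1/(1 + e^{-0.4450}) = 0.6094

0.6094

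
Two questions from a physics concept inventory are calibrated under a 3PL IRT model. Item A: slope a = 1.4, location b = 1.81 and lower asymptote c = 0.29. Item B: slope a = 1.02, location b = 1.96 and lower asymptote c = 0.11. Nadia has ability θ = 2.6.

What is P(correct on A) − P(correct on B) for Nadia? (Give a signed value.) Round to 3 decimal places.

P(θ) = c + (1 − c) · 1 / (1 + exp(−a(θ − b)))
P_A = 0.8235
P_B = 0.6953
P_A − P_B = 0.1282

0.128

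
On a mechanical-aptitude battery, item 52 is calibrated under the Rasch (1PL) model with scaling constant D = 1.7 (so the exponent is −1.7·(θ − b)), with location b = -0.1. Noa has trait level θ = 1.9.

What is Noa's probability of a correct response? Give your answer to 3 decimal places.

P(θ) = 1 / (1 + exp(−D·(θ − b)))
Exponent: 1.7 × (1.9 − (-0.1)) = 3.4000
1/(1 + e^{-3.4000}) = 0.9677
P = 0.9677

0.968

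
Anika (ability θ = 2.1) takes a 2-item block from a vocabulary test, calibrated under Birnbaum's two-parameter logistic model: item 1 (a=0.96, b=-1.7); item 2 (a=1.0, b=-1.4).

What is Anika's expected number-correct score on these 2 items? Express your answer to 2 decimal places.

1.95

P(θ) = 1 / (1 + exp(−a(θ − b)))
P_1 = 1/(1+e^{-3.6480}) = 0.9746
P_2 = 1/(1+e^{-3.5000}) = 0.9707
E[score] = 0.9746 + 0.9707 = 1.9453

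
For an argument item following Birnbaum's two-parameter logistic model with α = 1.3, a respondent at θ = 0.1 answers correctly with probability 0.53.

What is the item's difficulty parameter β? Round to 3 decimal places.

0.008

P(θ) = 1 / (1 + exp(−α(θ − β)))
logit(0.53) = ln(0.53/0.47) = 0.1201
β = θ − logit/(α) = 0.1 − 0.1201/1.3000 = 0.0076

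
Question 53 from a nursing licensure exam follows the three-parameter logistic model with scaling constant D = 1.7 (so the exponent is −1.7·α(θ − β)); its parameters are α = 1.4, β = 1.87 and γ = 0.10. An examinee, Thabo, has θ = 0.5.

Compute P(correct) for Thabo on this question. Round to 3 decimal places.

P(θ) = γ + (1 − γ) · 1 / (1 + exp(−D·α(θ − β)))
Exponent: 1.7 × 1.4 × (0.5 − 1.87) = -3.2606
1/(1 + e^{3.2606}) = 0.0369
P = 0.10 + 0.90 × 0.0369 = 0.1333

0.133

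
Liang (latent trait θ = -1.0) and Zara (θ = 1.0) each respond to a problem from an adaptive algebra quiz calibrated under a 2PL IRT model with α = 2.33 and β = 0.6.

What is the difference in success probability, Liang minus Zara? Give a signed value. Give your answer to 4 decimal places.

-0.6940

P(θ) = 1 / (1 + exp(−α(θ − β)))
P(Liang) = 0.0235  [exponent -3.7280]
P(Zara) = 0.7175  [exponent 0.9320]
Difference = 0.0235 − 0.7175 = -0.6940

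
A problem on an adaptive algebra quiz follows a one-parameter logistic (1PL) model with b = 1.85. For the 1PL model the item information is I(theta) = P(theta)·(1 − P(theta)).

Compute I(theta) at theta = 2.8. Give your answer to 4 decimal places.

P = 1/(1+e^{-0.9500}) = 0.7211
P(1−P) = 0.7211 × 0.2789 = 0.2011
I = P(1−P) = 0.20111

0.2011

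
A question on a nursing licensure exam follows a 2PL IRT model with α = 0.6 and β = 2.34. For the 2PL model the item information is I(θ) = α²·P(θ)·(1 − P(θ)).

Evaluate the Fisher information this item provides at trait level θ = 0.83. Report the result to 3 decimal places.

0.074

P = 1/(1+e^{0.9060}) = 0.2878
P(1−P) = 0.2878 × 0.7122 = 0.2050
I = α² × P(1−P) = 0.6² × 0.2050 = 0.07379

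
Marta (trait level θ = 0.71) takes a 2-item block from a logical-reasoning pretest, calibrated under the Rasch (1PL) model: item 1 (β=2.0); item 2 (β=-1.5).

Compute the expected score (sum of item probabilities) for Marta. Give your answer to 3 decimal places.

1.117

P(θ) = 1 / (1 + exp(−(θ − β)))
P_1 = 1/(1+e^{1.2900}) = 0.2159
P_2 = 1/(1+e^{-2.2100}) = 0.9011
E[score] = 0.2159 + 0.9011 = 1.1170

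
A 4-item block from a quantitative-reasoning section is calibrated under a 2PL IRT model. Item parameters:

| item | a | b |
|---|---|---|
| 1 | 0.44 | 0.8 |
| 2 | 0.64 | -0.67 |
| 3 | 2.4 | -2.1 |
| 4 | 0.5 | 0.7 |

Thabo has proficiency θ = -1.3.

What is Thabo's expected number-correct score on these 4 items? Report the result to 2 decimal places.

P(θ) = 1 / (1 + exp(−a(θ − b)))
P_1 = 1/(1+e^{0.9240}) = 0.2841
P_2 = 1/(1+e^{0.4032}) = 0.4005
P_3 = 1/(1+e^{-1.9200}) = 0.8721
P_4 = 1/(1+e^{1.0000}) = 0.2689
E[score] = 0.2841 + 0.4005 + 0.8721 + 0.2689 = 1.8258

1.83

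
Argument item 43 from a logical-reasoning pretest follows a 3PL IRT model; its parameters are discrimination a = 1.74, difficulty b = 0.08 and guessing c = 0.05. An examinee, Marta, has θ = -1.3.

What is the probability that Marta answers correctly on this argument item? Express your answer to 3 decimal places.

0.129

P(θ) = c + (1 − c) · 1 / (1 + exp(−a(θ − b)))
Exponent: 1.74 × (-1.3 − 0.08) = -2.4012
1/(1 + e^{2.4012}) = 0.0831
P = 0.05 + 0.95 × 0.0831 = 0.1289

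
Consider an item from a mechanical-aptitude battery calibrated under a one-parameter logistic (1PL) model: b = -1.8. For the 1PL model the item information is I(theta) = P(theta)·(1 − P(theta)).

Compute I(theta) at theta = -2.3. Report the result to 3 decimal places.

0.235

P = 1/(1+e^{0.5000}) = 0.3775
P(1−P) = 0.3775 × 0.6225 = 0.2350
I = P(1−P) = 0.23500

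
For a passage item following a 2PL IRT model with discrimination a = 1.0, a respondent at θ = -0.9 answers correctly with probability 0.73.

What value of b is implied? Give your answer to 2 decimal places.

-1.89

P(θ) = 1 / (1 + exp(−a(θ − b)))
logit(0.73) = ln(0.73/0.27) = 0.9946
b = θ − logit/(a) = -0.9 − 0.9946/1.0000 = -1.8946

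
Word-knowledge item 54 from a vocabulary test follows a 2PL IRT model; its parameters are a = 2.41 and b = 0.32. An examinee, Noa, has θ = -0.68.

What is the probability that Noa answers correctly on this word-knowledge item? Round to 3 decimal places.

0.082

P(θ) = 1 / (1 + exp(−a(θ − b)))
Exponent: 2.41 × (-0.68 − 0.32) = -2.4100
1/(1 + e^{2.4100}) = 0.0824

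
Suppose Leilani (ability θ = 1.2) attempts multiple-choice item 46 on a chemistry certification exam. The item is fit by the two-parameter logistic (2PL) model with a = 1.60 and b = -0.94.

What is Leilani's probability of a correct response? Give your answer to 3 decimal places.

0.968

P(θ) = 1 / (1 + exp(−a(θ − b)))
Exponent: 1.60 × (1.2 − (-0.94)) = 3.4240
1/(1 + e^{-3.4240}) = 0.9684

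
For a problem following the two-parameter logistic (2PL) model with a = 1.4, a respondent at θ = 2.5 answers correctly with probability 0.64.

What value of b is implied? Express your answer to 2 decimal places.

2.09

P(θ) = 1 / (1 + exp(−a(θ − b)))
logit(0.64) = ln(0.64/0.36) = 0.5754
b = θ − logit/(a) = 2.5 − 0.5754/1.4000 = 2.0890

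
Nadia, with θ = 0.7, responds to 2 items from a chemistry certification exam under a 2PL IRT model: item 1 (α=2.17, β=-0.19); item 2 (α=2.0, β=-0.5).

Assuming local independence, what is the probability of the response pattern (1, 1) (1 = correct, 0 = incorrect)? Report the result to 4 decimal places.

0.8008

P(θ) = 1 / (1 + exp(−α(θ − β)))
P_1 = 1/(1+e^{-1.9313}) = 0.8734
P_2 = 1/(1+e^{-2.4000}) = 0.9168
L = P_1 × P_2 = 0.8734 × 0.9168 = 0.80075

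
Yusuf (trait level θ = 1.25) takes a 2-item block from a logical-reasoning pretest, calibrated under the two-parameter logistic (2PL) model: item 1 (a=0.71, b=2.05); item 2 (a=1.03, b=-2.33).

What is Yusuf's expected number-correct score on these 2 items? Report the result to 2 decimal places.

1.34

P(θ) = 1 / (1 + exp(−a(θ − b)))
P_1 = 1/(1+e^{0.5680}) = 0.3617
P_2 = 1/(1+e^{-3.6874}) = 0.9756
E[score] = 0.3617 + 0.9756 = 1.3373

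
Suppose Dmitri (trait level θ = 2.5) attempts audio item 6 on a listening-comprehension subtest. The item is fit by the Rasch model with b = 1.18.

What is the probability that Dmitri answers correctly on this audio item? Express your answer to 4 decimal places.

0.7892

P(θ) = 1 / (1 + exp(−(θ − b)))
Exponent: (2.5 − 1.18) = 1.3200
1/(1 + e^{-1.3200}) = 0.7892
P = 0.7892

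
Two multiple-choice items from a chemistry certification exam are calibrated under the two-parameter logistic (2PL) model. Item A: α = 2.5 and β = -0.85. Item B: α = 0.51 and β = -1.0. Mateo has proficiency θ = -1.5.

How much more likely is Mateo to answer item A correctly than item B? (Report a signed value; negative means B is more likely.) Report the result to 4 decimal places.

-0.2721

P(θ) = 1 / (1 + exp(−α(θ − β)))
P_A = 0.1645
P_B = 0.4366
P_A − P_B = -0.2721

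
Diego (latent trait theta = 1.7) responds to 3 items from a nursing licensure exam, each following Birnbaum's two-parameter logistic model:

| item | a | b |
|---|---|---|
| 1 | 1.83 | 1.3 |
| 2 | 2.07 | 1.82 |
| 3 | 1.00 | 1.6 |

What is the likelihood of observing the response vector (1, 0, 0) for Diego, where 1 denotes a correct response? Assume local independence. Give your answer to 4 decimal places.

0.1802

P(theta) = 1 / (1 + exp(−a(theta − b)))
P_1 = 1/(1+e^{-0.7320}) = 0.6752
P_2 = 1/(1+e^{0.2484}) = 0.4382
P_3 = 1/(1+e^{-0.1000}) = 0.5250
L = P_1 × (1−P_2) × (1−P_3) = 0.6752 × 0.5618 × 0.4750 = 0.18019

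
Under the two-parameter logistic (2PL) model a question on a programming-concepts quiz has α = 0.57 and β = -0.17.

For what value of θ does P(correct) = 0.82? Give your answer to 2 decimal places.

P(θ) = 1 / (1 + exp(−α(θ − β)))
logit = ln(0.8200/0.1800) = 1.5163
θ = β + logit/(α) = -0.17 + 1.5163/0.5700 = 2.4903

2.49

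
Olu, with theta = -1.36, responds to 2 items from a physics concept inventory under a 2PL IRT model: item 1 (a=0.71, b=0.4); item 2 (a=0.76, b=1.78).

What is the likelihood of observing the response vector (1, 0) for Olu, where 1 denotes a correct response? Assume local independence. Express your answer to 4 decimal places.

P(theta) = 1 / (1 + exp(−a(theta − b)))
P_1 = 1/(1+e^{1.2496}) = 0.2228
P_2 = 1/(1+e^{2.3864}) = 0.0842
L = P_1 × (1−P_2) = 0.2228 × 0.9158 = 0.20401

0.2040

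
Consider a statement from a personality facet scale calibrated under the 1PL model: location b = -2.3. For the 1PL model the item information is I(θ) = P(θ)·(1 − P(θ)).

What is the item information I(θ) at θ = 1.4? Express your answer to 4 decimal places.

P = 1/(1+e^{-3.7000}) = 0.9759
P(1−P) = 0.9759 × 0.0241 = 0.0235
I = P(1−P) = 0.02354

0.0235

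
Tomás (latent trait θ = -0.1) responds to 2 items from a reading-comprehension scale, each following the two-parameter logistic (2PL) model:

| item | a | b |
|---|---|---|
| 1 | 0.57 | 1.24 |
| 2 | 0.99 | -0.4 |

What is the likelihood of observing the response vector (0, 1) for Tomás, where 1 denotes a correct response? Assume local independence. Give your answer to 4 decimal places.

P(θ) = 1 / (1 + exp(−a(θ − b)))
P_1 = 1/(1+e^{0.7638}) = 0.3178
P_2 = 1/(1+e^{-0.2970}) = 0.5737
L = (1−P_1) × P_2 = 0.6822 × 0.5737 = 0.39137

0.3914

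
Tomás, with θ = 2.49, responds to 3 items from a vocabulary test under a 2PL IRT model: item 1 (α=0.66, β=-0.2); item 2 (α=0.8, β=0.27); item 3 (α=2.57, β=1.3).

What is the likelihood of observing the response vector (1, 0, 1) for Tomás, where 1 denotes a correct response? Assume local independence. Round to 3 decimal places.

0.118

P(θ) = 1 / (1 + exp(−α(θ − β)))
P_1 = 1/(1+e^{-1.7754}) = 0.8551
P_2 = 1/(1+e^{-1.7760}) = 0.8552
P_3 = 1/(1+e^{-3.0583}) = 0.9551
L = P_1 × (1−P_2) × P_3 = 0.8551 × 0.1448 × 0.9551 = 0.11827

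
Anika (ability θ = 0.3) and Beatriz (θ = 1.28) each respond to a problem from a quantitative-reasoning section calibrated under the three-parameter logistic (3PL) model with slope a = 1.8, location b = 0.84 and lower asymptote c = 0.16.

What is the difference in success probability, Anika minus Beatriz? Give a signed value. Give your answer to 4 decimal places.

-0.3476

P(θ) = c + (1 − c) · 1 / (1 + exp(−a(θ − b)))
P(Anika) = 0.3906  [exponent -0.9720]
P(Beatriz) = 0.7381  [exponent 0.7920]
Difference = 0.3906 − 0.7381 = -0.3476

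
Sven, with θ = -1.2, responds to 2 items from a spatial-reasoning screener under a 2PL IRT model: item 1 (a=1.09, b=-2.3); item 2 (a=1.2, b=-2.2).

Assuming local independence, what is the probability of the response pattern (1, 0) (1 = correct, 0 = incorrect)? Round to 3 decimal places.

P(θ) = 1 / (1 + exp(−a(θ − b)))
P_1 = 1/(1+e^{-1.1990}) = 0.7683
P_2 = 1/(1+e^{-1.2000}) = 0.7685
L = P_1 × (1−P_2) = 0.7683 × 0.2315 = 0.17785

0.178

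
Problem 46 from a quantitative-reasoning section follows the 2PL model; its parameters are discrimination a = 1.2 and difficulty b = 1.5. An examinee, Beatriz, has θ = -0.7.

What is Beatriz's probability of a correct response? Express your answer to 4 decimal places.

0.0666

P(θ) = 1 / (1 + exp(−a(θ − b)))
Exponent: 1.2 × (-0.7 − 1.5) = -2.6400
1/(1 + e^{2.6400}) = 0.0666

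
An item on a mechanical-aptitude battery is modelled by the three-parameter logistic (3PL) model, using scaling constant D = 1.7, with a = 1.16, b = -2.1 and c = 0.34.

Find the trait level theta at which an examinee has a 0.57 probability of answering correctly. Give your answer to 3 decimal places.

-2.417

P(theta) = c + (1 − c) · 1 / (1 + exp(−D·a(theta − b)))
Remove guessing floor: (0.57 − 0.34)/(1 − 0.34) = 0.3485
logit = ln(0.3485/0.6515) = -0.6257
theta = b + logit/(1.7·a) = -2.1 + (-0.6257)/1.9720 = -2.4173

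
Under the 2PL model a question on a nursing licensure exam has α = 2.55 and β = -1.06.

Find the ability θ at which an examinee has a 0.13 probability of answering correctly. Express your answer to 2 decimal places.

-1.81

P(θ) = 1 / (1 + exp(−α(θ − β)))
logit = ln(0.1300/0.8700) = -1.9010
θ = β + logit/(α) = -1.06 + (-1.9010)/2.5500 = -1.8055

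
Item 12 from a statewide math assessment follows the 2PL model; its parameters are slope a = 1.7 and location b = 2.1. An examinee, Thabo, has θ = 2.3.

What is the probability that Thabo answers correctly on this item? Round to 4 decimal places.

0.5842

P(θ) = 1 / (1 + exp(−a(θ − b)))
Exponent: 1.7 × (2.3 − 2.1) = 0.3400
1/(1 + e^{-0.3400}) = 0.5842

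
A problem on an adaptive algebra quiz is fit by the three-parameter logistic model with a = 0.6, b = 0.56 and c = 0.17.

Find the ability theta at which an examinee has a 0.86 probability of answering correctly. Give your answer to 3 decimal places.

3.218

P(theta) = c + (1 − c) · 1 / (1 + exp(−a(theta − b)))
Remove guessing floor: (0.86 − 0.17)/(1 − 0.17) = 0.8313
logit = ln(0.8313/0.1687) = 1.5950
theta = b + logit/(a) = 0.56 + 1.5950/0.6000 = 3.2184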